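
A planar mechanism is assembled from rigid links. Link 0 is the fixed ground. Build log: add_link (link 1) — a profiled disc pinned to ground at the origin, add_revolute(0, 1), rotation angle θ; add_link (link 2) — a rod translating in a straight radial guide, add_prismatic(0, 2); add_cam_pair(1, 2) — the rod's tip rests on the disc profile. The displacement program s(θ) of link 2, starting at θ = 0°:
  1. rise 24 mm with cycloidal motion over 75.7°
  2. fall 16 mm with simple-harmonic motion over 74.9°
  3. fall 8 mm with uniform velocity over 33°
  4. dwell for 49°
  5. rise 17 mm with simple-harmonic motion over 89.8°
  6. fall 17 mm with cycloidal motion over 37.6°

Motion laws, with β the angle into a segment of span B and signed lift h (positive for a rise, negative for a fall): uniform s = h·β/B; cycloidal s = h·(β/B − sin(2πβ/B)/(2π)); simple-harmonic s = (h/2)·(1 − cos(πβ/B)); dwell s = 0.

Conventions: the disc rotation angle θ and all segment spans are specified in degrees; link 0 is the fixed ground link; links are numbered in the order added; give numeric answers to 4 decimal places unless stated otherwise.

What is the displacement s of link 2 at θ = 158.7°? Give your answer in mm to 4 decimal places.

seg 1 [0°–75.7°] cycloidal, h=24: full span → s += 24 → s = 24.0000
seg 2 [75.7°–150.6°] simple-harmonic, h=-16: full span → s += -16 → s = 8.0000
seg 3 [150.6°–183.6°] uniform, h=-8: θ=158.7° here. β=8.1, B=33. -8·8.1/33 = -1.9636 → s = 6.0364

6.0364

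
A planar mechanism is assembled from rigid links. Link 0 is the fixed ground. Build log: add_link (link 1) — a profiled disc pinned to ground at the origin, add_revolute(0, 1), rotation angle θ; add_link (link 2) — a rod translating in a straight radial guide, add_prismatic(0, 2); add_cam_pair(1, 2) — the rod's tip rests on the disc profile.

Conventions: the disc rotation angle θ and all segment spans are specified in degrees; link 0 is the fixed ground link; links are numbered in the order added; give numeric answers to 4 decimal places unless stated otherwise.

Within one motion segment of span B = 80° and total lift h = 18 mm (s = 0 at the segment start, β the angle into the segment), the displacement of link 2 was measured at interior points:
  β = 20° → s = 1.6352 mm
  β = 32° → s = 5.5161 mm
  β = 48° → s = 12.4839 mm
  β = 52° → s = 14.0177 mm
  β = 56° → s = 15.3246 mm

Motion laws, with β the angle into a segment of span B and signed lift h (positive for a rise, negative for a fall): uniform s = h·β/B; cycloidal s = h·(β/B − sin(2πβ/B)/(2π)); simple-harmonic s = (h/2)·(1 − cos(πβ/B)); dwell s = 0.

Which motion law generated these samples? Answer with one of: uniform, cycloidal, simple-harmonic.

candidates at β/B = r: uniform s = h·r (linear in β); cycloidal s = h·(r − sin(2πr)/(2π)); simple-harmonic s = (h/2)(1 − cos(πr))
β=20°: printed 1.6352 | uniform 4.5000, cycloidal 1.6352, simple-harmonic 2.6360
β=32°: printed 5.5161 | uniform 7.2000, cycloidal 5.5161, simple-harmonic 6.2188
β=48°: printed 12.4839 | uniform 10.8000, cycloidal 12.4839, simple-harmonic 11.7812
β=52°: printed 14.0177 | uniform 11.7000, cycloidal 14.0177, simple-harmonic 13.0859
β=56°: printed 15.3246 | uniform 12.6000, cycloidal 15.3246, simple-harmonic 14.2901
only one law matches every sample → cycloidal

cycloidal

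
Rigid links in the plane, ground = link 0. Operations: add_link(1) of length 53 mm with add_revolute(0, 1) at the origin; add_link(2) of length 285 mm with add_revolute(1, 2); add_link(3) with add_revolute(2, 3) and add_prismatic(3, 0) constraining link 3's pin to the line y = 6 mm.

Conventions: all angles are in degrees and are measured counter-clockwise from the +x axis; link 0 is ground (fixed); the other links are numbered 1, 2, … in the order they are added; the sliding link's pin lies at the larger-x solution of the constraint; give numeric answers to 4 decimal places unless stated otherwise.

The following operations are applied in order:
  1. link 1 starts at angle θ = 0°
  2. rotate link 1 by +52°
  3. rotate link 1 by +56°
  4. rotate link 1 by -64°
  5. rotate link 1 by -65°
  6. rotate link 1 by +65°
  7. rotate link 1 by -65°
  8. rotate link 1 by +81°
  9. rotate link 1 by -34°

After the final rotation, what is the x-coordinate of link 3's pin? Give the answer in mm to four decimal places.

geometry: r = 53 mm, L = 285 mm, e = 6 mm; θ starts at 0°
rotate link 1 by +52°: θ ← 0° +52° = 52°
rotate link 1 by +56°: θ ← 52° +56° = 108°
rotate link 1 by -64°: θ ← 108° -64° = 44°
rotate link 1 by -65°: θ ← 44° -65° = -21°
rotate link 1 by +65°: θ ← -21° +65° = 44°
rotate link 1 by -65°: θ ← 44° -65° = -21°
rotate link 1 by +81°: θ ← -21° +81° = 60°
rotate link 1 by -34°: θ ← 60° -34° = 26°
crank pin P = (r cos θ, r sin θ) = (47.636084, 23.233671)
h = r sin θ − e = 23.233671 − 6 = 17.233671
x = r cos θ + √(L² − h²) = 47.636084 + 284.478471 = 332.114556

332.1146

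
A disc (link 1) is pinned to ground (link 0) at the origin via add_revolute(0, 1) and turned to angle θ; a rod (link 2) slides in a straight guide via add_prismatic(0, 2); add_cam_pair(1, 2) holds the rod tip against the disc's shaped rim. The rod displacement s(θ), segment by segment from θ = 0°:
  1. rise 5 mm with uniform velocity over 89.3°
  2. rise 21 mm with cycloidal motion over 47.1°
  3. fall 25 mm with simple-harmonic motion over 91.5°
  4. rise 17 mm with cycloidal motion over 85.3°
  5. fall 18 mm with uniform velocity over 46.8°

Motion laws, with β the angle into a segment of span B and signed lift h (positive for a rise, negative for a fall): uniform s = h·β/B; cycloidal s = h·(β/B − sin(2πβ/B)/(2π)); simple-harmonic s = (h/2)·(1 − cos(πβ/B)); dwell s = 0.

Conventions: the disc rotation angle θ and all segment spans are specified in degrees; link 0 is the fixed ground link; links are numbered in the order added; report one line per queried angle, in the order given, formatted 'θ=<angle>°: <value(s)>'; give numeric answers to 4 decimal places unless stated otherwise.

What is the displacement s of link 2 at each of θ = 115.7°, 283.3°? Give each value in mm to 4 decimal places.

segment 1 (0° to 89.3°, uniform, h = 5) is passed completely: s = 0.0000 + (5) = 5.0000
θ = 115.7° falls in segment 2 (89.3° to 136.4°, cycloidal, h = 21): β = 115.7 − 89.3 = 26.4°, B = 47.1°; Δs = 21·(0.5605 − sin(2π·0.5605)/(2π)) = 13.0110; s = 5.0000 + 13.0110 = 18.0110
segment 2 (89.3° to 136.4°, cycloidal, h = 21) is passed completely: s = 5.0000 + (21) = 26.0000
segment 3 (136.4° to 227.9°, simple-harmonic, h = -25) is passed completely: s = 26.0000 + (-25) = 1.0000
θ = 283.3° falls in segment 4 (227.9° to 313.2°, cycloidal, h = 17): β = 283.3 − 227.9 = 55.4°, B = 85.3°; Δs = 17·(0.6495 − sin(2π·0.6495)/(2π)) = 13.2247; s = 1.0000 + 13.2247 = 14.2247

θ=115.7°: 18.0110
θ=283.3°: 14.2247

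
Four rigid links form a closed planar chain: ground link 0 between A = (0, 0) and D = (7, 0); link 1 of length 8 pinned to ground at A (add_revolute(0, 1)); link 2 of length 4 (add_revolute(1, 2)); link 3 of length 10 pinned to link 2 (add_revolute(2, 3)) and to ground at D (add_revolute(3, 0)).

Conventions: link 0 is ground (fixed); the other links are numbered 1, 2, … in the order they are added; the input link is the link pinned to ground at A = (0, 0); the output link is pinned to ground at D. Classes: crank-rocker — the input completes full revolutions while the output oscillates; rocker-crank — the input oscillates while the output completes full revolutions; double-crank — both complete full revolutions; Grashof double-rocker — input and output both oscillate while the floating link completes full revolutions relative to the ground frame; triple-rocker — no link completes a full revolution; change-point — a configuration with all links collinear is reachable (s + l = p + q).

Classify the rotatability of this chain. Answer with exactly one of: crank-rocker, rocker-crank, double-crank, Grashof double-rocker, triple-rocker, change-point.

lengths: ground=7, input=8, coupler=4, output=10
sorted: s=4 (shortest), l=10 (longest), p+q=15
s + l = 14 vs p + q = 15
s + l < p + q (Grashof) with shortest = coupler link → Grashof double-rocker

Grashof double-rocker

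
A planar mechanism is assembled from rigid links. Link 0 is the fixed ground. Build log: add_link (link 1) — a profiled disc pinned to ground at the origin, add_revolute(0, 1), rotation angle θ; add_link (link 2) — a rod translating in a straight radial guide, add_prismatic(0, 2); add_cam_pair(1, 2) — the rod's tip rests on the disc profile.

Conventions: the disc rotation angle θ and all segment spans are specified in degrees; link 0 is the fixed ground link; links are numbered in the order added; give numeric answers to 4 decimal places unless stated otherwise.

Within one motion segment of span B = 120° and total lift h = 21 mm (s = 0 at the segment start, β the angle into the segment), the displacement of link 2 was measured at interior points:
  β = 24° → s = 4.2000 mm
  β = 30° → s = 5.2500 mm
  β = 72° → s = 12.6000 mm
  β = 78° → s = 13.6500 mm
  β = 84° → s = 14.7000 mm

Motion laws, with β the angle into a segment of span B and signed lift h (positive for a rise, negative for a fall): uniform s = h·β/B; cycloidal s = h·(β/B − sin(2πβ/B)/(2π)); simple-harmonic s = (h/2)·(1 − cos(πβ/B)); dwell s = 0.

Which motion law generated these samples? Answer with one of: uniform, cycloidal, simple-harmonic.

candidates at β/B = r: uniform s = h·r (linear in β); cycloidal s = h·(r − sin(2πr)/(2π)); simple-harmonic s = (h/2)(1 − cos(πr))
β=24°: printed 4.2000 | uniform 4.2000, cycloidal 1.0213, simple-harmonic 2.0053
β=30°: printed 5.2500 | uniform 5.2500, cycloidal 1.9077, simple-harmonic 3.0754
β=72°: printed 12.6000 | uniform 12.6000, cycloidal 14.5645, simple-harmonic 13.7447
β=78°: printed 13.6500 | uniform 13.6500, cycloidal 16.3539, simple-harmonic 15.2669
β=84°: printed 14.7000 | uniform 14.7000, cycloidal 17.8787, simple-harmonic 16.6717
only one law matches every sample → uniform

uniform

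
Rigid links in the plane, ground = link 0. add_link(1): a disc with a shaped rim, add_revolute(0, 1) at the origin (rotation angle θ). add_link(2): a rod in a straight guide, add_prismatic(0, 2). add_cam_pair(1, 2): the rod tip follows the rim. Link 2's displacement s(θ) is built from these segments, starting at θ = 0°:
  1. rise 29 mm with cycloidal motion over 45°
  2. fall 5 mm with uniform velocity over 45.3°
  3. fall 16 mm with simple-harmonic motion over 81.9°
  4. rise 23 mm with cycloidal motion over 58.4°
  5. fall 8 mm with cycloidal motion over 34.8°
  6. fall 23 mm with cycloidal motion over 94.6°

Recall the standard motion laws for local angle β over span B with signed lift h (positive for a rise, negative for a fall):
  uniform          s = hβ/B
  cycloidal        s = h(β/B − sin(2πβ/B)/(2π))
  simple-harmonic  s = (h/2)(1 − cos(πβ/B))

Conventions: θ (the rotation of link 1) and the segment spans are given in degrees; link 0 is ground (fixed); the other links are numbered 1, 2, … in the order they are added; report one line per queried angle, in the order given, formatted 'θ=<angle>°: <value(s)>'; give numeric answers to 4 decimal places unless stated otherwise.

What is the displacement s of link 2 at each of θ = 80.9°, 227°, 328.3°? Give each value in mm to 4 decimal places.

segment 1 (0° to 45°, cycloidal, h = 29) is passed completely: s = 0.0000 + (29) = 29.0000
θ = 80.9° falls in segment 2 (45° to 90.3°, uniform, h = -5): β = 80.9 − 45 = 35.9°, B = 45.3°; Δs = -5·35.9/45.3 = -3.9625; s = 29.0000 − 3.9625 = 25.0375
segment 2 (45° to 90.3°, uniform, h = -5) is passed completely: s = 29.0000 + (-5) = 24.0000
segment 3 (90.3° to 172.2°, simple-harmonic, h = -16) is passed completely: s = 24.0000 + (-16) = 8.0000
θ = 227° falls in segment 4 (172.2° to 230.6°, cycloidal, h = 23): β = 227 − 172.2 = 54.8°, B = 58.4°; Δs = 23·(0.9384 − sin(2π·0.9384)/(2π)) = 22.9648; s = 8.0000 + 22.9648 = 30.9648
segment 4 (172.2° to 230.6°, cycloidal, h = 23) is passed completely: s = 8.0000 + (23) = 31.0000
segment 5 (230.6° to 265.4°, cycloidal, h = -8) is passed completely: s = 31.0000 + (-8) = 23.0000
θ = 328.3° falls in segment 6 (265.4° to 360°, cycloidal, h = -23): β = 328.3 − 265.4 = 62.9°, B = 94.6°; Δs = -23·(0.6649 − sin(2π·0.6649)/(2π)) = -18.4425; s = 23.0000 − 18.4425 = 4.5575

θ=80.9°: 25.0375
θ=227°: 30.9648
θ=328.3°: 4.5575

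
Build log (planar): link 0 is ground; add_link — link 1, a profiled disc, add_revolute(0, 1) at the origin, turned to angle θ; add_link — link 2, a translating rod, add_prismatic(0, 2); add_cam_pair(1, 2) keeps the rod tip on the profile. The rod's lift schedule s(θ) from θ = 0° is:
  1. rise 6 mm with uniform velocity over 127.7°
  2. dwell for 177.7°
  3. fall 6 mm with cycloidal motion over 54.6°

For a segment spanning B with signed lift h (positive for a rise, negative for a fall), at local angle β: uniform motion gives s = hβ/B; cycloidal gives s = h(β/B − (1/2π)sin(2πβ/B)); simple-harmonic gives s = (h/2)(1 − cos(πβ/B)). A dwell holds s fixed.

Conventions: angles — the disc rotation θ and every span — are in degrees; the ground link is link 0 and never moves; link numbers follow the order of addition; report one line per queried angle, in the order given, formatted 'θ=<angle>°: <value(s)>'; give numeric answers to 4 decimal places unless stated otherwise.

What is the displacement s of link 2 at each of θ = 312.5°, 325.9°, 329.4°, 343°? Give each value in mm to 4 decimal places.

seg 1 [0°–127.7°] uniform, h=6: full span → s += 6 → s = 6.0000
seg 2 [127.7°–305.4°] dwell: s stays 6.0000
seg 3 [305.4°–360°] cycloidal, h=-6: θ=312.5° here. β=7.1, B=54.6. -6·(0.1300 − sin(2π·0.1300)/(2π)) = -0.0840 → s = 5.9160
seg 3 [305.4°–360°] cycloidal, h=-6: θ=325.9° here. β=20.5, B=54.6. -6·(0.3755 − sin(2π·0.3755)/(2π)) = -1.5795 → s = 4.4205
seg 3 [305.4°–360°] cycloidal, h=-6: θ=329.4° here. β=24, B=54.6. -6·(0.4396 − sin(2π·0.4396)/(2π)) = -2.2834 → s = 3.7166
seg 3 [305.4°–360°] cycloidal, h=-6: θ=343° here. β=37.6, B=54.6. -6·(0.6886 − sin(2π·0.6886)/(2π)) = -5.0167 → s = 0.9833

θ=312.5°: 5.9160
θ=325.9°: 4.4205
θ=329.4°: 3.7166
θ=343°: 0.9833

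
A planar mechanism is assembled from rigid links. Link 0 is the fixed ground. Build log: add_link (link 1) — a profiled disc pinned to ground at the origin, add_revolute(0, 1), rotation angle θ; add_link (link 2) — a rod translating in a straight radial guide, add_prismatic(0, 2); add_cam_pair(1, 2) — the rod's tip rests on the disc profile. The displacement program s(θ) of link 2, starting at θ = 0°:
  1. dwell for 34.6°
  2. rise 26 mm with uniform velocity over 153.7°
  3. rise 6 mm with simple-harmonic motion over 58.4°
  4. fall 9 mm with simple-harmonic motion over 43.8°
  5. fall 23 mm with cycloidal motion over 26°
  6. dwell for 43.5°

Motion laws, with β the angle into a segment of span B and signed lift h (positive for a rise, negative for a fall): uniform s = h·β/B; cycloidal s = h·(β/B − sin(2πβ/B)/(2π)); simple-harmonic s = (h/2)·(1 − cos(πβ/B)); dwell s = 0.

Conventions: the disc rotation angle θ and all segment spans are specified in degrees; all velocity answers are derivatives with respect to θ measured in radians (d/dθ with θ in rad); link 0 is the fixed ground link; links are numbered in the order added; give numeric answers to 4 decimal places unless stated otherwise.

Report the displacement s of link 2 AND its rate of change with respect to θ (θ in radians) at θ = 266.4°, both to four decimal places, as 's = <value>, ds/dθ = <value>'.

seg 1 [0°–34.6°] dwell: s stays 0.0000
seg 2 [34.6°–188.3°] uniform, h=26: full span → s += 26 → s = 26.0000
seg 3 [188.3°–246.7°] simple-harmonic, h=6: full span → s += 6 → s = 32.0000
seg 4 [246.7°–290.5°] simple-harmonic, h=-9: θ=266.4° here. β=19.7, B=43.8. -9/2·(1 − cos(π·0.4498)) = -3.7929 → s = 28.2071
velocity in seg [246.7°–290.5°] (simple-harmonic), θ in radians: β = 19.7° = 0.3438 rad, B = 43.8° = 0.7645 rad; ds/dθ = (πh/(2B)) sin(πβ/B) = (π·(-9)/(2·0.7645)) sin(π·0.4498) = -18.263390 mm/rad

s = 28.2071, ds/dθ = -18.2634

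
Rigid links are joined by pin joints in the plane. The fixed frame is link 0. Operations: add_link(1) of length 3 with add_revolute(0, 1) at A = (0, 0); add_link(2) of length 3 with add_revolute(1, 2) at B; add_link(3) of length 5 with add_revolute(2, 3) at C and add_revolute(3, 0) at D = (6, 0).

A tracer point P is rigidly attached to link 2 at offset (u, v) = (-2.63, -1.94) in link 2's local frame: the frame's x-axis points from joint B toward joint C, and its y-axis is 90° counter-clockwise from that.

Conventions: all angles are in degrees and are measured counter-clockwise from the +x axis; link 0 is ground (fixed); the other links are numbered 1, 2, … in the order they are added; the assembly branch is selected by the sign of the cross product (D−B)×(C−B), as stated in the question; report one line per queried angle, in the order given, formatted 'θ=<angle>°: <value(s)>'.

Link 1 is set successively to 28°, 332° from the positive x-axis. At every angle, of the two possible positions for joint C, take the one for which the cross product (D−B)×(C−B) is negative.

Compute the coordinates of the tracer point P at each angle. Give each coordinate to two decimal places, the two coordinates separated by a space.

A=(0,0), D=(6.00,0)
θ=28°: B = A + 3.00·(cos28°, sin28°) = (2.6488, 1.4084)
θ=28°: |BD| = 3.6351
θ=28°: circle(B,3.00) ∩ circle(D,5.00): a=-0.3832, h=2.9754
θ=28°:   candidates: C₊=(3.4484,4.2999) cross=10.816; C₋=(1.1427,-1.1861) cross=-10.816
θ=28°:   branch - wants cross < 0 → take C=(1.1427,-1.1861) (cross=-10.816)
θ=28°: ex = (C−B)/|BC| = (-0.5020,-0.8648); ey = (0.8648,-0.5020)
θ=28°: P = B + -2.63·ex + -1.94·ey = (2.2914,4.6569)
θ=332°: B = A + 3.00·(cos332°, sin332°) = (2.6488, -1.4084)
θ=332°: |BD| = 3.6351
θ=332°: circle(B,3.00) ∩ circle(D,5.00): a=-0.3832, h=2.9754
θ=332°:   candidates: C₊=(1.1427,1.1861) cross=10.816; C₋=(3.4484,-4.2999) cross=-10.816
θ=332°:   branch - wants cross < 0 → take C=(3.4484,-4.2999) (cross=-10.816)
θ=332°: ex = (C−B)/|BC| = (0.2665,-0.9638); ey = (0.9638,0.2665)
θ=332°: P = B + -2.63·ex + -1.94·ey = (0.0781,0.6094)

θ=28°: 2.29 4.66
θ=332°: 0.08 0.61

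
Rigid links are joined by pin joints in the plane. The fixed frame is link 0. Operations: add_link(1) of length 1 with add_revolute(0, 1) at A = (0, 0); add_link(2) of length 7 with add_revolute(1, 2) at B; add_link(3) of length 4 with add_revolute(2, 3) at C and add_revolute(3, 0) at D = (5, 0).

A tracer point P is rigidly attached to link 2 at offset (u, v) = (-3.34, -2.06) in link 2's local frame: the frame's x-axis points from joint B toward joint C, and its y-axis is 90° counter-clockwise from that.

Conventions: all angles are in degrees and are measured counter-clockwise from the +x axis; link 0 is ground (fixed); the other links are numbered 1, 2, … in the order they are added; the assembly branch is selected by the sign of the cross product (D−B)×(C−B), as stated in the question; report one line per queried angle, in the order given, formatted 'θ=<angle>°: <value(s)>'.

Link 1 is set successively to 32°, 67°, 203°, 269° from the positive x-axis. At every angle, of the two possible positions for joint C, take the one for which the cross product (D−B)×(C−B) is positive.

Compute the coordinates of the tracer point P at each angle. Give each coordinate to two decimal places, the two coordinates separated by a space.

A=(0,0), D=(5.00,0)
θ=32°: B = A + 1.00·(cos32°, sin32°) = (0.8480, 0.5299)
θ=32°: |BD| = 4.1856
θ=32°: circle(B,7.00) ∩ circle(D,4.00): a=6.0349, h=3.5469
θ=32°:   candidates: C₊=(7.2834,3.2842) cross=14.846; C₋=(6.3853,-3.7525) cross=-14.846
θ=32°:   branch + wants cross > 0 → take C=(7.2834,3.2842) (cross=14.846)
θ=32°: ex = (C−B)/|BC| = (0.9193,0.3935); ey = (-0.3935,0.9193)
θ=32°: P = B + -3.34·ex + -2.06·ey = (-1.4120,-2.6781)
θ=67°: B = A + 1.00·(cos67°, sin67°) = (0.3907, 0.9205)
θ=67°: |BD| = 4.7003
θ=67°: circle(B,7.00) ∩ circle(D,4.00): a=5.8606, h=3.8280
θ=67°:   candidates: C₊=(6.8875,3.5267) cross=17.993; C₋=(5.3881,-3.9811) cross=-17.993
θ=67°:   branch + wants cross > 0 → take C=(6.8875,3.5267) (cross=17.993)
θ=67°: ex = (C−B)/|BC| = (0.9281,0.3723); ey = (-0.3723,0.9281)
θ=67°: P = B + -3.34·ex + -2.06·ey = (-1.9422,-2.2349)
θ=203°: B = A + 1.00·(cos203°, sin203°) = (-0.9205, -0.3907)
θ=203°: |BD| = 5.9334
θ=203°: circle(B,7.00) ∩ circle(D,4.00): a=5.7476, h=3.9957
θ=203°:   candidates: C₊=(4.5515,3.9748) cross=23.708; C₋=(5.0777,-3.9992) cross=-23.708
θ=203°:   branch + wants cross > 0 → take C=(4.5515,3.9748) (cross=23.708)
θ=203°: ex = (C−B)/|BC| = (0.7817,0.6236); ey = (-0.6236,0.7817)
θ=203°: P = B + -3.34·ex + -2.06·ey = (-2.2467,-4.0840)
θ=269°: B = A + 1.00·(cos269°, sin269°) = (-0.0175, -0.9998)
θ=269°: |BD| = 5.1161
θ=269°: circle(B,7.00) ∩ circle(D,4.00): a=5.7832, h=3.9440
θ=269°:   candidates: C₊=(4.8834,3.9983) cross=20.178; C₋=(6.4250,-3.7376) cross=-20.178
θ=269°:   branch + wants cross > 0 → take C=(4.8834,3.9983) (cross=20.178)
θ=269°: ex = (C−B)/|BC| = (0.7001,0.7140); ey = (-0.7140,0.7001)
θ=269°: P = B + -3.34·ex + -2.06·ey = (-0.8850,-4.8269)

θ=32°: -1.41 -2.68
θ=67°: -1.94 -2.23
θ=203°: -2.25 -4.08
θ=269°: -0.88 -4.83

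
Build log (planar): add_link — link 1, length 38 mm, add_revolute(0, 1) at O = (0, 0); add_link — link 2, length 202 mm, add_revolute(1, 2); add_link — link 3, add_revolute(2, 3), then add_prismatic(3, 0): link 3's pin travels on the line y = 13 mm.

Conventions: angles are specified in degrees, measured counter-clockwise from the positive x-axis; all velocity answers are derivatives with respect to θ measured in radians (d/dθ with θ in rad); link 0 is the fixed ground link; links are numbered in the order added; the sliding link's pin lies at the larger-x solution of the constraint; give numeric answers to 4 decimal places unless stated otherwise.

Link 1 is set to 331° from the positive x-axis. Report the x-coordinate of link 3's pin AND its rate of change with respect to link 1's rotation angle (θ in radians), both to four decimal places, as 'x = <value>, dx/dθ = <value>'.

geometry: r = 38 mm, L = 202 mm, e = 13 mm
crank pin P = (r cos θ, r sin θ) = (33.235549, -18.422766)
h = r sin θ − e = -18.422766 − 13 = -31.422766
x = r cos θ + √(L² − h²) = 33.235549 + 199.540998 = 232.776547
dx/dθ = −r sin θ − h·r cos θ/√(L² − h²) (θ in radians; h = -31.422766) = 23.656541

x = 232.7765, dx/dθ = 23.6565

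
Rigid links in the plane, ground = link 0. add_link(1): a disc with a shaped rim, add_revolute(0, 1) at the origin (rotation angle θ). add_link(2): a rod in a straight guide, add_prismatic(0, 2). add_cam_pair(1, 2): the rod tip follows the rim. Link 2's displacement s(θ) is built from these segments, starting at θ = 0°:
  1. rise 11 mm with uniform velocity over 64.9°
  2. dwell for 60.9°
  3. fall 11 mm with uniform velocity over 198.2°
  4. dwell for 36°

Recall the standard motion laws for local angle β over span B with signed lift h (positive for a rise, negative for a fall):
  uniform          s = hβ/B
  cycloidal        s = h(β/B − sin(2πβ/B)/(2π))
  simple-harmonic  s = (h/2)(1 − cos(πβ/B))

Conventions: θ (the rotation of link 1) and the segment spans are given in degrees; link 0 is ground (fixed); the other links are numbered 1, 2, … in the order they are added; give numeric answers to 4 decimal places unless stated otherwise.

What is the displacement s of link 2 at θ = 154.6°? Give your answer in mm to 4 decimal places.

segment 1 (0° to 64.9°, uniform, h = 11) is passed completely: s = 0.0000 + (11) = 11.0000
segment 2 (64.9° to 125.8°, dwell): s unchanged at 11.0000
θ = 154.6° falls in segment 3 (125.8° to 324°, uniform, h = -11): β = 154.6 − 125.8 = 28.8°, B = 198.2°; Δs = -11·28.8/198.2 = -1.5984; s = 11.0000 − 1.5984 = 9.4016

9.4016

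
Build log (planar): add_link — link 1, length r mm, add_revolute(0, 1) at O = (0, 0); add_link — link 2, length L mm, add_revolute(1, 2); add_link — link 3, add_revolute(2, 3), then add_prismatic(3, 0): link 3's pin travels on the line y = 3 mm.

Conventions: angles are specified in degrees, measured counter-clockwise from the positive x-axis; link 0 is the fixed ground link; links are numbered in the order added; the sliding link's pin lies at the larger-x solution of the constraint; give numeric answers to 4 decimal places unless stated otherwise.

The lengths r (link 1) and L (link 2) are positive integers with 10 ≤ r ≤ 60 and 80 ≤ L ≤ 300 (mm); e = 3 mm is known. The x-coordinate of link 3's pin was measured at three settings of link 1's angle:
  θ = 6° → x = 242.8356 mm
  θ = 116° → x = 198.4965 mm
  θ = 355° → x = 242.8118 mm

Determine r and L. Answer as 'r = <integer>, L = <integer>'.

constraint per measurement: (x − r cos θ)² + (r sin θ − e)² = L²
subtracting the θ₁ and θ₂ equations cancels the r² and L² terms:
r = (x₁² − x₂²) / (2[(x₁cos θ₁ + e sin θ₁) − (x₂cos θ₂ + e sin θ₂)]) = 30.0000 → r = 30
L² = (x₁ − r cos θ₁)² + (r sin θ₁ − e)² = 45368.9942 → L = 213.0000 → L = 213
check at θ₃=355°: x = 242.8118 (printed 242.8118) ✓

r = 30, L = 213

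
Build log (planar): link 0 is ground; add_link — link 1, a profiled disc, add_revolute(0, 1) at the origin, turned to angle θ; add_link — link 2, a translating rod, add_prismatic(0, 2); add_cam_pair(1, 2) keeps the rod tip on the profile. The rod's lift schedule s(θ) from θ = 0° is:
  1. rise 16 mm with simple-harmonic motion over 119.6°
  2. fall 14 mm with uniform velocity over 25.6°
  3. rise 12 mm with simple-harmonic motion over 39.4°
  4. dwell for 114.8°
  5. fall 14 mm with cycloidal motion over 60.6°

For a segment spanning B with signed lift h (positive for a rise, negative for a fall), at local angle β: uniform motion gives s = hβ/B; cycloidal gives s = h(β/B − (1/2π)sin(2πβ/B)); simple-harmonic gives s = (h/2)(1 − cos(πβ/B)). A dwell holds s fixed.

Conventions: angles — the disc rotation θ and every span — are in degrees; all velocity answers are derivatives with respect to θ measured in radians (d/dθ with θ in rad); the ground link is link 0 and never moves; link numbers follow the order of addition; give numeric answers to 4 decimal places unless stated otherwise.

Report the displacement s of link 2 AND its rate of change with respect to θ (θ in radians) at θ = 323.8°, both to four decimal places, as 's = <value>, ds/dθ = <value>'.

seg 1 [0°–119.6°] simple-harmonic, h=16: full span → s += 16 → s = 16.0000
seg 2 [119.6°–145.2°] uniform, h=-14: full span → s += -14 → s = 2.0000
seg 3 [145.2°–184.6°] simple-harmonic, h=12: full span → s += 12 → s = 14.0000
seg 4 [184.6°–299.4°] dwell: s stays 14.0000
seg 5 [299.4°–360°] cycloidal, h=-14: θ=323.8° here. β=24.4, B=60.6. -14·(0.4026 − sin(2π·0.4026)/(2π)) = -4.3574 → s = 9.6426
velocity in seg [299.4°–360°] (cycloidal), θ in radians: β = 24.4° = 0.4259 rad, B = 60.6° = 1.0577 rad; ds/dθ = (h/B)(1 − cos(2πβ/B)) = ((-14)/1.0577)(1 − cos(2π·0.4026)) = -24.072913 mm/rad

s = 9.6426, ds/dθ = -24.0729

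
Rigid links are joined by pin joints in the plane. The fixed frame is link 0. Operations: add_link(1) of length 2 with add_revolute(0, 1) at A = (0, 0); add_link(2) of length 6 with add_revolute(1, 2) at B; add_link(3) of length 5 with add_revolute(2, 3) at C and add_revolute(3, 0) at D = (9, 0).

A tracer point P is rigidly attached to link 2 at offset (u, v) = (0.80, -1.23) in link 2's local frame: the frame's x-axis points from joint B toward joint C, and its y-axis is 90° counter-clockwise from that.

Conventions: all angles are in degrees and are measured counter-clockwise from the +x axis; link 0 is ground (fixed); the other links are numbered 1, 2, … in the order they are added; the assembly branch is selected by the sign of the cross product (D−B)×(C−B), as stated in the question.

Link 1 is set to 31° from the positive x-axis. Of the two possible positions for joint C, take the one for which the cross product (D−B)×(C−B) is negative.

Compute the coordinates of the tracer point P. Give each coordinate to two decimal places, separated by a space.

A=(0,0), D=(9.00,0)
B = A + 2.00·(cos31°, sin31°) = (1.7143, 1.0301)
|BD| = 7.3581
circle(B,6.00) ∩ circle(D,5.00): a=4.4265, h=4.0504
  candidates: C₊=(6.6643,4.4209) cross=29.803; C₋=(5.5303,-3.6001) cross=-29.803
  branch - wants cross < 0 → take C=(5.5303,-3.6001) (cross=-29.803)
ex = (C−B)/|BC| = (0.6360,-0.7717); ey = (0.7717,0.6360)
P = B + 0.80·ex + -1.23·ey = (1.2739,-0.3695)

1.27 -0.37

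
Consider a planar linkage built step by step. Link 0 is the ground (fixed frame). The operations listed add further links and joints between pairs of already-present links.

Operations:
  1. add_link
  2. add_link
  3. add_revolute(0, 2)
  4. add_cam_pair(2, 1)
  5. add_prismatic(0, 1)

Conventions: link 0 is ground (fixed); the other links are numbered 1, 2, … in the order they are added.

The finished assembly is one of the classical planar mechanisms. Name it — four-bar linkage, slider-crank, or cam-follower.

links: 3 (incl. ground); joints: 1 revolute, 1 prismatic, 1 higher (cam) pair, forming one closed loop
3 links, revolute + prismatic + higher pair in one loop → cam-follower

cam-follower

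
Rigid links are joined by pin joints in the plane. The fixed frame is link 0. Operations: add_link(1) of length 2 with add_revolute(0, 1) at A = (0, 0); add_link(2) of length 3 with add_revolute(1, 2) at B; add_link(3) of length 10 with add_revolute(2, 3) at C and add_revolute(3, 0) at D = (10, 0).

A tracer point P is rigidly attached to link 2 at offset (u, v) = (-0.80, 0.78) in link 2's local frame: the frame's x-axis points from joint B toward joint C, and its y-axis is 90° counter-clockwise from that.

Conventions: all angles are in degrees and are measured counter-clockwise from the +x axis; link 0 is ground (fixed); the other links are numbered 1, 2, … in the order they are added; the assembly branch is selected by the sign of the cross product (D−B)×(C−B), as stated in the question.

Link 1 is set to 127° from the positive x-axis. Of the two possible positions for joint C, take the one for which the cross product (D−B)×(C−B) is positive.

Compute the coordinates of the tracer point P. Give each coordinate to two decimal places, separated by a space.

A=(0,0), D=(10.00,0)
B = A + 2.00·(cos127°, sin127°) = (-1.2036, 1.5973)
|BD| = 11.3169
circle(B,3.00) ∩ circle(D,10.00): a=1.6379, h=2.5134
  candidates: C₊=(0.7726,3.8543) cross=28.444; C₋=(0.0632,-1.1221) cross=-28.444
  branch + wants cross > 0 → take C=(0.7726,3.8543) (cross=28.444)
ex = (C−B)/|BC| = (0.6588,0.7524); ey = (-0.7524,0.6588)
P = B + -0.80·ex + 0.78·ey = (-2.3175,1.5092)

-2.32 1.51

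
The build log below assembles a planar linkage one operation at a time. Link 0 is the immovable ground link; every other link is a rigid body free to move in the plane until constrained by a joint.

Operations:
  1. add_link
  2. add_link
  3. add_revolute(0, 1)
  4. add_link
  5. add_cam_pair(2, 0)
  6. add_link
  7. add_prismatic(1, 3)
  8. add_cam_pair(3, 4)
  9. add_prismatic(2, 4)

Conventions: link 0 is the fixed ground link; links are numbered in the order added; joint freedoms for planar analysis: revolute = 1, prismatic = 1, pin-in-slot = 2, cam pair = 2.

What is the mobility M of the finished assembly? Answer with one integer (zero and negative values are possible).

(L,J1,J2)=(1,0,0); link0 fixed
link1: (2,0,0)
link2: (3,0,0)
R 0-1 [J1]: (3,1,0)
link3: (4,1,0)
C 2-0 [J2]: (4,1,1)
link4: (5,1,1)
P 1-3 [J1]: (5,2,1)
C 3-4 [J2]: (5,2,2)
P 2-4 [J1]: (5,3,2)
Grübler: 3·4 − 2·3 − 2 = 4

M = 4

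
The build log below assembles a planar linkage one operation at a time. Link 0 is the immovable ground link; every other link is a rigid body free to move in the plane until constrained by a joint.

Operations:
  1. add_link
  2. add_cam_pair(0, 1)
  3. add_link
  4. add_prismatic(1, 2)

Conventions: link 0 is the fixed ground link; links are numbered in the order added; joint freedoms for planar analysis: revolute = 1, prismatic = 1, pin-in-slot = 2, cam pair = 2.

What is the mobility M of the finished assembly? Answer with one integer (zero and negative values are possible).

(L,J1,J2)=(1,0,0); link0 fixed
link1: (2,0,0)
C 0-1 [J2]: (2,0,1)
link2: (3,0,1)
P 1-2 [J1]: (3,1,1)
Grübler: 3·2 − 2·1 − 1 = 3

M = 3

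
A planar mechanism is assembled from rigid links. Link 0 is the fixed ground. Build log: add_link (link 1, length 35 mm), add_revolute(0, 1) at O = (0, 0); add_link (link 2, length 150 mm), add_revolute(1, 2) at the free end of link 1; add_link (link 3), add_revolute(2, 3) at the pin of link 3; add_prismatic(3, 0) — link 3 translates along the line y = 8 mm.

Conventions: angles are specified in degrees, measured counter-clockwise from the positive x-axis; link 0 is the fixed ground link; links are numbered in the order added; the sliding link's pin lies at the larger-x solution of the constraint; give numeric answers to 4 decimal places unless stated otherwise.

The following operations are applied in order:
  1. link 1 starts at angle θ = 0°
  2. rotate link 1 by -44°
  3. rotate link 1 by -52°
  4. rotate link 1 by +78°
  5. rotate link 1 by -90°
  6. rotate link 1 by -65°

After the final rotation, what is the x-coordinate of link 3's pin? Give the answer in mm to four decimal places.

geometry: r = 35 mm, L = 150 mm, e = 8 mm; θ starts at 0°
rotate link 1 by -44°: θ ← 0° -44° = -44°
rotate link 1 by -52°: θ ← -44° -52° = -96°
rotate link 1 by +78°: θ ← -96° +78° = -18°
rotate link 1 by -90°: θ ← -18° -90° = -108°
rotate link 1 by -65°: θ ← -108° -65° = -173°
crank pin P = (r cos θ, r sin θ) = (-34.739115, -4.265427)
h = r sin θ − e = -4.265427 − 8 = -12.265427
x = r cos θ + √(L² − h²) = -34.739115 + 149.497690 = 114.758575

114.7586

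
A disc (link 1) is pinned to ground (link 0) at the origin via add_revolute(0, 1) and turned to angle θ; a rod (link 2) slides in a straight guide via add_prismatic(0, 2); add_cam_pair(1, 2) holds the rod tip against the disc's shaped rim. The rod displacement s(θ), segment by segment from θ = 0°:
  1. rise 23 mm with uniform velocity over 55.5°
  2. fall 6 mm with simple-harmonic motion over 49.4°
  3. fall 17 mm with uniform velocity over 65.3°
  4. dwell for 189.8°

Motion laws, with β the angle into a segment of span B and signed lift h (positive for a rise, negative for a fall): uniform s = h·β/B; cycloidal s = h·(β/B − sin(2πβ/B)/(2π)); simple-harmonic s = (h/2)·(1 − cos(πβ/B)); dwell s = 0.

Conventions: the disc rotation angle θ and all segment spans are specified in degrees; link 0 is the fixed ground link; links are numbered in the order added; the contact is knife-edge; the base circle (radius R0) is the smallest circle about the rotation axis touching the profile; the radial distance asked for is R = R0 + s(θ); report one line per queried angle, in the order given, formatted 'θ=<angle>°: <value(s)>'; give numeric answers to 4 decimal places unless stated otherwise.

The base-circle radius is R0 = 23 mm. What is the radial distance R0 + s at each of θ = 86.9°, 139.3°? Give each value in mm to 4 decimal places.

segment 1 (0° to 55.5°, uniform, h = 23) is passed completely: s = 0.0000 + (23) = 23.0000
θ = 86.9° falls in segment 2 (55.5° to 104.9°, simple-harmonic, h = -6): β = 86.9 − 55.5 = 31.4°, B = 49.4°; Δs = -6/2·(1 − cos(π·0.6356)) = -4.2399; s = 23.0000 − 4.2399 = 18.7601
segment 2 (55.5° to 104.9°, simple-harmonic, h = -6) is passed completely: s = 23.0000 + (-6) = 17.0000
θ = 139.3° falls in segment 3 (104.9° to 170.2°, uniform, h = -17): β = 139.3 − 104.9 = 34.4°, B = 65.3°; Δs = -17·34.4/65.3 = -8.9556; s = 17.0000 − 8.9556 = 8.0444
θ=86.9°: R = R0 + s = 23 + 18.7601 = 41.7601
θ=139.3°: R = R0 + s = 23 + 8.0444 = 31.0444

θ=86.9°: 41.7601
θ=139.3°: 31.0444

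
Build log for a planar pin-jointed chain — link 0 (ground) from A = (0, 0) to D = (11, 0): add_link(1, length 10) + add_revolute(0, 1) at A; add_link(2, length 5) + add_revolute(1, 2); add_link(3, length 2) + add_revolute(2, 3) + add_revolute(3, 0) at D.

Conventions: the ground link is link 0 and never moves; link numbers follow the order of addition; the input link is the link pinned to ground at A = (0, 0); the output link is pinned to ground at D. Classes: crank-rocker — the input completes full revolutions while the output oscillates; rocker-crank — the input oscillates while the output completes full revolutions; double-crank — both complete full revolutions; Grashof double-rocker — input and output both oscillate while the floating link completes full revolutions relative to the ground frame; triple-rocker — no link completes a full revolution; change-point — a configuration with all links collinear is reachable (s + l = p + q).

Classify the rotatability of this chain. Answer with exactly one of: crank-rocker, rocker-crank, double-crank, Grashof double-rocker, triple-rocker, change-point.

lengths: ground=11, input=10, coupler=5, output=2
sorted: s=2 (shortest), l=11 (longest), p+q=15
s + l = 13 vs p + q = 15
s + l < p + q (Grashof) with shortest = output link → rocker-crank

rocker-crank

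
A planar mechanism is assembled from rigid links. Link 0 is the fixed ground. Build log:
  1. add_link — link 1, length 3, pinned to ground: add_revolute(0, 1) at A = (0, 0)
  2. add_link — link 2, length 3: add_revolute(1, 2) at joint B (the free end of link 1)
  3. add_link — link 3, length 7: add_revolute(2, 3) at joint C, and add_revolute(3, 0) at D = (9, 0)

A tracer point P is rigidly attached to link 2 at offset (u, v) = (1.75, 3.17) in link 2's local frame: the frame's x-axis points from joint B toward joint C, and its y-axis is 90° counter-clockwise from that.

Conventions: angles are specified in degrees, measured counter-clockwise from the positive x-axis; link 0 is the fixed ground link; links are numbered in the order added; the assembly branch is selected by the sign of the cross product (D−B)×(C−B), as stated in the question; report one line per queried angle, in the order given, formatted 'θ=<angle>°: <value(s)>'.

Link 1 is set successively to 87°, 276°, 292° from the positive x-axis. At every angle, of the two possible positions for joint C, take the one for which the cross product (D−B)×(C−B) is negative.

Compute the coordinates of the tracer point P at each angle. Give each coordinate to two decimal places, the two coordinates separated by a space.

A=(0,0), D=(9.00,0)
θ=87°: B = A + 3.00·(cos87°, sin87°) = (0.1570, 2.9959)
θ=87°: |BD| = 9.3367
θ=87°: circle(B,3.00) ∩ circle(D,7.00): a=2.5263, h=1.6180
θ=87°:   candidates: C₊=(3.0689,3.7177) cross=15.107; C₋=(2.0305,0.6528) cross=-15.107
θ=87°:   branch - wants cross < 0 → take C=(2.0305,0.6528) (cross=-15.107)
θ=87°: ex = (C−B)/|BC| = (0.6245,-0.7810); ey = (0.7810,0.6245)
θ=87°: P = B + 1.75·ex + 3.17·ey = (3.7257,3.6088)
θ=276°: B = A + 3.00·(cos276°, sin276°) = (0.3136, -2.9836)
θ=276°: |BD| = 9.1845
θ=276°: circle(B,3.00) ∩ circle(D,7.00): a=2.4147, h=1.7803
θ=276°:   candidates: C₊=(2.0190,-0.5155) cross=16.351; C₋=(3.1756,-3.8829) cross=-16.351
θ=276°:   branch - wants cross < 0 → take C=(3.1756,-3.8829) (cross=-16.351)
θ=276°: ex = (C−B)/|BC| = (0.9540,-0.2998); ey = (0.2998,0.9540)
θ=276°: P = B + 1.75·ex + 3.17·ey = (2.9334,-0.4839)
θ=292°: B = A + 3.00·(cos292°, sin292°) = (1.1238, -2.7816)
θ=292°: |BD| = 8.3529
θ=292°: circle(B,3.00) ∩ circle(D,7.00): a=1.7821, h=2.4133
θ=292°:   candidates: C₊=(2.0005,0.0875) cross=20.158; C₋=(3.6078,-4.4637) cross=-20.158
θ=292°:   branch - wants cross < 0 → take C=(3.6078,-4.4637) (cross=-20.158)
θ=292°: ex = (C−B)/|BC| = (0.8280,-0.5607); ey = (0.5607,0.8280)
θ=292°: P = B + 1.75·ex + 3.17·ey = (4.3503,-1.1380)

θ=87°: 3.73 3.61
θ=276°: 2.93 -0.48
θ=292°: 4.35 -1.14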